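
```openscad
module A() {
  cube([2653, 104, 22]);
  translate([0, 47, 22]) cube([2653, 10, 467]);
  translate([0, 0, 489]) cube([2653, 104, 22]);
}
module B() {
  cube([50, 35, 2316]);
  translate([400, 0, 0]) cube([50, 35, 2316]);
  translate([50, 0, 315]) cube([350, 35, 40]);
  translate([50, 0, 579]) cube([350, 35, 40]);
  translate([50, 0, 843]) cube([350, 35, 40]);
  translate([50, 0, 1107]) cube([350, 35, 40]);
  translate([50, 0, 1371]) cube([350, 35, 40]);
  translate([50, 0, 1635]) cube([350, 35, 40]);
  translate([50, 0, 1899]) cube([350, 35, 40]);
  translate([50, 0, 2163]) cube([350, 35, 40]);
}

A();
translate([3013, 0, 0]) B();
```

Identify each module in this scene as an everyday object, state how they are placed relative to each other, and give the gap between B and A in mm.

A is an I-beam. B is a ladder. The ladder is on the floor beside the I-beam on its +x side. The gap between the ladder and the I-beam is 360 mm.

The ladder's nearest face is 360 mm from the I-beam's +x face.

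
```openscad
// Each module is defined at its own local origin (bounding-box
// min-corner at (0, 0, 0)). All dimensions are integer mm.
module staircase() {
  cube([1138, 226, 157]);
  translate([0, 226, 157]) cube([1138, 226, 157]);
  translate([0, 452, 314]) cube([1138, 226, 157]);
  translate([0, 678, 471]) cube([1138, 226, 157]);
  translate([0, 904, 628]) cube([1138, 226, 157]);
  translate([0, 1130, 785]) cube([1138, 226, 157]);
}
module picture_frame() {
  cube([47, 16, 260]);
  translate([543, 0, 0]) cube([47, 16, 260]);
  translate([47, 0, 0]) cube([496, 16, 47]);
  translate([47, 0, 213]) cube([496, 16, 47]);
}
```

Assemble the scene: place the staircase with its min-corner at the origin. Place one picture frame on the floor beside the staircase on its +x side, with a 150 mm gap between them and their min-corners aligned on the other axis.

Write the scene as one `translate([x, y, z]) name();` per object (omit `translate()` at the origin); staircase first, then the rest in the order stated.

staircase();
translate([1288, 0, 0]) picture_frame();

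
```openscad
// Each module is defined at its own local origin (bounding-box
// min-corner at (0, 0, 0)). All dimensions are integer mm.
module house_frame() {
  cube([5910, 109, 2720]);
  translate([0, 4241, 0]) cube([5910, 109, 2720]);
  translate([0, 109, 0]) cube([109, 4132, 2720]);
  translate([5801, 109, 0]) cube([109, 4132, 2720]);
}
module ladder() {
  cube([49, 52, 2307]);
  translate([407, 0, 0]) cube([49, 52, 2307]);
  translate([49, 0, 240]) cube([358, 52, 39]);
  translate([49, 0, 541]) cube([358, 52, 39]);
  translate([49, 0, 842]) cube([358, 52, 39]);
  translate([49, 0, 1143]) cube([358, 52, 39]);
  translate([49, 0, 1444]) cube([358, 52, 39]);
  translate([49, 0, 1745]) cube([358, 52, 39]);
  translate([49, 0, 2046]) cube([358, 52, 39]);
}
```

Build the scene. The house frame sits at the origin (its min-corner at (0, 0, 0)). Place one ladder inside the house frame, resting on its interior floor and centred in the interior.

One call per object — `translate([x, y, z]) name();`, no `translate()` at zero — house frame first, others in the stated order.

house_frame();
translate([2727, 2149, 0]) ladder();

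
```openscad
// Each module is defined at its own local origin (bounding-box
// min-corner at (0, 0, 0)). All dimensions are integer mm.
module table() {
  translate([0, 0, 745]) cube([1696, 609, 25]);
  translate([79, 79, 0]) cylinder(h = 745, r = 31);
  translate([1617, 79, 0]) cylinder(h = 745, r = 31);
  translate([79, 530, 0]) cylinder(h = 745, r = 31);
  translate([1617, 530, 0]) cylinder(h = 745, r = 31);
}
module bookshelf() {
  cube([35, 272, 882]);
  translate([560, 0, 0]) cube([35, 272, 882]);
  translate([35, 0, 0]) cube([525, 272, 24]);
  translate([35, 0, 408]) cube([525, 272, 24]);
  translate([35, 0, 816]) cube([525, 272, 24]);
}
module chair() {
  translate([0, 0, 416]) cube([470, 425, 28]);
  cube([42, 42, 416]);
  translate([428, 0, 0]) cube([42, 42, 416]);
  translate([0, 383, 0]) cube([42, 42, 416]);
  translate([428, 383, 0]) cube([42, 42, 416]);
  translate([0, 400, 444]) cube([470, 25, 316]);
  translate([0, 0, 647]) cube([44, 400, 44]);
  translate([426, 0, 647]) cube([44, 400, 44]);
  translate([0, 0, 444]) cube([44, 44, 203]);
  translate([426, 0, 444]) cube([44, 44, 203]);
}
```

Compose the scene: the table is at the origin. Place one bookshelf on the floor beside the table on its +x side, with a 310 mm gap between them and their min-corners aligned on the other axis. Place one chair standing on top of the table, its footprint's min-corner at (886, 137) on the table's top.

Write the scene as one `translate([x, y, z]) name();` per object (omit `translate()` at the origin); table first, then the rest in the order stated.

table();
translate([2006, 0, 0]) bookshelf();
translate([886, 137, 770]) chair();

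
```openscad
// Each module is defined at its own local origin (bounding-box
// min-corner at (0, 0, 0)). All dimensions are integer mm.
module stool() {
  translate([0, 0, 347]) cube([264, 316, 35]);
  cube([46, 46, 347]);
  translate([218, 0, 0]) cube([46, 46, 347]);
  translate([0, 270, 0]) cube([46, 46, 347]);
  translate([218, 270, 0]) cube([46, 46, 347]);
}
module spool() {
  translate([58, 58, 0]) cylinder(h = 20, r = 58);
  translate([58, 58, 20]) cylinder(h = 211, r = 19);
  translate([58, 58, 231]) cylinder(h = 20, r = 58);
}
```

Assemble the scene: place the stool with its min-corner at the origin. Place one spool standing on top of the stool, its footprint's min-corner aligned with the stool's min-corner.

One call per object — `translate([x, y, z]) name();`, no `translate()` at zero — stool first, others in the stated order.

stool();
translate([0, 0, 382]) spool();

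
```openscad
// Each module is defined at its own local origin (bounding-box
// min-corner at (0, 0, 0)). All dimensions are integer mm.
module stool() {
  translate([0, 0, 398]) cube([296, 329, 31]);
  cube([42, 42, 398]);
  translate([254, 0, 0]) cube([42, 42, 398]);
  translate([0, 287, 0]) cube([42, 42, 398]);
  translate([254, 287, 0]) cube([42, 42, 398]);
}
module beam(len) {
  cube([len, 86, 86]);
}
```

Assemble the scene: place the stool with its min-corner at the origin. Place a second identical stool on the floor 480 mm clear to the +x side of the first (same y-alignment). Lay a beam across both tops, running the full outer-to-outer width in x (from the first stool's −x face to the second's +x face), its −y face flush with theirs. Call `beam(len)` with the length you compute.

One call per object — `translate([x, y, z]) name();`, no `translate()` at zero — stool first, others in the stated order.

stool();
translate([776, 0, 0]) stool();
translate([0, 0, 429]) beam(1072);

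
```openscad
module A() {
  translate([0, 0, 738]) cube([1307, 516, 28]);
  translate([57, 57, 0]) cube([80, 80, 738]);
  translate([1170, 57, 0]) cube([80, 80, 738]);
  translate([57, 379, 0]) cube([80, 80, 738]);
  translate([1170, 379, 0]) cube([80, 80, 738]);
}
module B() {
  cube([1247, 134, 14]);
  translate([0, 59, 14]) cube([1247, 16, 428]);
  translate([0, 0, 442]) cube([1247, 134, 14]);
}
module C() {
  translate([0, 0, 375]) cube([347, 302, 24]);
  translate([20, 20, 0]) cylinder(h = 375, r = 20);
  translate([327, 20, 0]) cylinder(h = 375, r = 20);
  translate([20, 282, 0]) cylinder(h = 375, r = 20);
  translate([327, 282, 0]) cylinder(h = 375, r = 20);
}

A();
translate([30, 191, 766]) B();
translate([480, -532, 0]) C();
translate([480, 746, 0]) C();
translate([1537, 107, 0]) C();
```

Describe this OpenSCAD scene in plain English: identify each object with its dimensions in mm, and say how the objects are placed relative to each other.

A is a rectangular dining table. The top is 1307×516×28 mm with its upper surface at z = 766 mm. It stands on four 80×80 mm square legs, each inset 57 mm from the nearest pair of top edges, running from the floor to the underside of the top.

B is an I-beam lying along x, 1247 mm long. Overall section height 456 mm. Two flanges 134 mm wide (y) and 14 mm thick, one on the floor and one at the top; a web 16 mm thick runs between them, centred on the flange width.

C is a four-legged stool. The seat is 347×302 mm, 24 mm thick, top at z = 399 mm. It stands on four round legs, each 40 mm in diameter, from z = 0 to the seat underside, each leg's axis is inset half a diameter from the nearest pair of seat edges (so the leg's bounding box is flush with the corner).

The I-beam is on top of the table, centred. Three stools sit around the table at the −y, +y, +x sides.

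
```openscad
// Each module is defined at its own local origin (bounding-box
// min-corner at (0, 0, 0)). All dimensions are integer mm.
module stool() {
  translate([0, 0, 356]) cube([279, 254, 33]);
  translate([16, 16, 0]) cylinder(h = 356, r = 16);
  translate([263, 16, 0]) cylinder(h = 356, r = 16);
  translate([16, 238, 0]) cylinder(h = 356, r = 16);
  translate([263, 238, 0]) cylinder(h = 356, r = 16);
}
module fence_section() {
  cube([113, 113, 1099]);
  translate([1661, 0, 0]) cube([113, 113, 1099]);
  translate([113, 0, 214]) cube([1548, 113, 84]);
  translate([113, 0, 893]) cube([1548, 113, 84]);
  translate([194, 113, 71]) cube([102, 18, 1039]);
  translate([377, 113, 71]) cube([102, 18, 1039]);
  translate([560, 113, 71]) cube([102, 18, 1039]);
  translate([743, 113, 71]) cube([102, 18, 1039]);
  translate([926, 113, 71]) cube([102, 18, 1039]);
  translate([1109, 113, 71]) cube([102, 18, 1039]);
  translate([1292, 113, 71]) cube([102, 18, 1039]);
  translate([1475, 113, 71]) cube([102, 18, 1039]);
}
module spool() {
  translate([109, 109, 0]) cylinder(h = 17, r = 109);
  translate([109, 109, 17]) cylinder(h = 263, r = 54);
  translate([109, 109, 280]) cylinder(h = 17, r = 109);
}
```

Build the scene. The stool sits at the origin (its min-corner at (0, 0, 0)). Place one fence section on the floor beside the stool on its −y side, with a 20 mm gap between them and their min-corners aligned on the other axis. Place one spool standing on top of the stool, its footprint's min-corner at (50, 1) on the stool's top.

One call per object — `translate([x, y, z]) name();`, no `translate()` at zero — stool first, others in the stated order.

stool();
translate([0, -151, 0]) fence_section();
translate([50, 1, 389]) spool();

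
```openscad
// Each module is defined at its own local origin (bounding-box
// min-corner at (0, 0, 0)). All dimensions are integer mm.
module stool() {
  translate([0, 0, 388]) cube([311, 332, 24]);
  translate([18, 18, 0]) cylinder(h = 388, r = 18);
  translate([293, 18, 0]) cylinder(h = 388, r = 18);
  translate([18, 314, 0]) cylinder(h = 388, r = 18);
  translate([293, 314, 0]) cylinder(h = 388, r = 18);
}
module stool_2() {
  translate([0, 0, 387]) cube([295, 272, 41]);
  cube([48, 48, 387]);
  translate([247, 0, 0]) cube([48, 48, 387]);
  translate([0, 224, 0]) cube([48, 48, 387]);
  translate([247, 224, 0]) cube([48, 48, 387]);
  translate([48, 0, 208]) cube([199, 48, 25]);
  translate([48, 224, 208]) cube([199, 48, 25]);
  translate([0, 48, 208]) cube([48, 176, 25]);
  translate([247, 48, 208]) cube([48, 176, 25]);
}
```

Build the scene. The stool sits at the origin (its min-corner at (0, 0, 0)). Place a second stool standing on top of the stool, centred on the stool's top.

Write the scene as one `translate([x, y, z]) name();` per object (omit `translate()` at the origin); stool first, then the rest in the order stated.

stool();
translate([8, 30, 412]) stool_2();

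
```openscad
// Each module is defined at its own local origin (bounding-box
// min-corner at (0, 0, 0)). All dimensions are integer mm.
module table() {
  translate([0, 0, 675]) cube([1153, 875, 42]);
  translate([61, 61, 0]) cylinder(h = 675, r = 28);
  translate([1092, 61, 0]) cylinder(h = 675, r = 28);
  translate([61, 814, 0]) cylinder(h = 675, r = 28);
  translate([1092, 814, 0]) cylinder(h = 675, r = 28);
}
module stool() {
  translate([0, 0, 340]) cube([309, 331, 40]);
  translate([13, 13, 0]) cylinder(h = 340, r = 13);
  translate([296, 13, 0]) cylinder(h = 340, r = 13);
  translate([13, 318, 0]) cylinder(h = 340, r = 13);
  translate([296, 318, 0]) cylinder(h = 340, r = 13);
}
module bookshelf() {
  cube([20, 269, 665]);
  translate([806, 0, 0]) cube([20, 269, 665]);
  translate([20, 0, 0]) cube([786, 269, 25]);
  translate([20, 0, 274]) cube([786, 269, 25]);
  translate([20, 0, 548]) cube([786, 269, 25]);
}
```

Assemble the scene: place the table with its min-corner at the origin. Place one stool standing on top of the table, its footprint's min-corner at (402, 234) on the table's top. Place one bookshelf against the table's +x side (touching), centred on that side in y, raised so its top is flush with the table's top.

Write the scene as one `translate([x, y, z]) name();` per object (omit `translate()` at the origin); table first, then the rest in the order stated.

table();
translate([402, 234, 717]) stool();
translate([1153, 303, 52]) bookshelf();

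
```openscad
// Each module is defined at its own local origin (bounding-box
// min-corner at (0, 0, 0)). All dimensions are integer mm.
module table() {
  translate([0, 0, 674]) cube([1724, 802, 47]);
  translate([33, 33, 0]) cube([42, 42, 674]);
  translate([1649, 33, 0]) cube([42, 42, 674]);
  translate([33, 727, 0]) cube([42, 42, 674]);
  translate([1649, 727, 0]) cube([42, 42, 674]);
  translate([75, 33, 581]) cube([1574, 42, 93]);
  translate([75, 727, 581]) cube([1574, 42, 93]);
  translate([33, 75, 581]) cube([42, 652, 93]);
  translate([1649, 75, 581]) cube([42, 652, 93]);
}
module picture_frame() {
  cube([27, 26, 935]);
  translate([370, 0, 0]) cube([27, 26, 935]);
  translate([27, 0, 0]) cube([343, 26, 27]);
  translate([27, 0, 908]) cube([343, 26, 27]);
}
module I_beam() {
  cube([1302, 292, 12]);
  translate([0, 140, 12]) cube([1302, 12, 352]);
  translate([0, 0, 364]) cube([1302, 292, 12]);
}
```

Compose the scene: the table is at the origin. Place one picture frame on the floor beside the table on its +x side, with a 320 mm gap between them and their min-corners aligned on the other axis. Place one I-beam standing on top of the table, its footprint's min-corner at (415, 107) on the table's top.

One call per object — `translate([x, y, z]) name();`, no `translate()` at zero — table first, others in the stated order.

table();
translate([2044, 0, 0]) picture_frame();
translate([415, 107, 721]) I_beam();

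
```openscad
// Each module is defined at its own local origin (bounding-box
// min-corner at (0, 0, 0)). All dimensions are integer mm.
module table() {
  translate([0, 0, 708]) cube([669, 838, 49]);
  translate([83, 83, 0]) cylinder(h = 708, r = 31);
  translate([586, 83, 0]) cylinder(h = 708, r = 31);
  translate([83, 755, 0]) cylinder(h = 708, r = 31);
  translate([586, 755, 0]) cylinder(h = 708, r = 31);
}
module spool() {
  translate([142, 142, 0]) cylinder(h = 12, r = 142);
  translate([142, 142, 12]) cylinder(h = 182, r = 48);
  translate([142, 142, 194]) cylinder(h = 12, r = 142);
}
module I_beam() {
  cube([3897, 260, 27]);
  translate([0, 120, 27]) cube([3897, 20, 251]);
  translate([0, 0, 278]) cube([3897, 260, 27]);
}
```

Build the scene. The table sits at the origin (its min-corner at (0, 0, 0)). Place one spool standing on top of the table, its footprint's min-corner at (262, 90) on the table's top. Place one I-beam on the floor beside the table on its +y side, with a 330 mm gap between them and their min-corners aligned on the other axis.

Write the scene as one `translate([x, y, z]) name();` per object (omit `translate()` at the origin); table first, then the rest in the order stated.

table();
translate([262, 90, 757]) spool();
translate([0, 1168, 0]) I_beam();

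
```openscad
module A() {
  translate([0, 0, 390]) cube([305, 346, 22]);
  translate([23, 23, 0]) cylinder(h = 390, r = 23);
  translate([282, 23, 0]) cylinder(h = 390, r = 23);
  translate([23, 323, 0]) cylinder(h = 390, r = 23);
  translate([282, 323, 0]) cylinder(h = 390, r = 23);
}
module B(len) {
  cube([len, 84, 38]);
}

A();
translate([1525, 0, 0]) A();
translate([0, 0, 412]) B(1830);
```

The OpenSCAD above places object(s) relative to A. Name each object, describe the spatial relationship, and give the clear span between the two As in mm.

A is a stool. B is a beam. A beam spans the tops of two stools. The clear span between the two stools is 1220 mm.

Second stool starts at x = 1525; first ends at x = 305; clear span = 1525 − 305 = 1220 mm.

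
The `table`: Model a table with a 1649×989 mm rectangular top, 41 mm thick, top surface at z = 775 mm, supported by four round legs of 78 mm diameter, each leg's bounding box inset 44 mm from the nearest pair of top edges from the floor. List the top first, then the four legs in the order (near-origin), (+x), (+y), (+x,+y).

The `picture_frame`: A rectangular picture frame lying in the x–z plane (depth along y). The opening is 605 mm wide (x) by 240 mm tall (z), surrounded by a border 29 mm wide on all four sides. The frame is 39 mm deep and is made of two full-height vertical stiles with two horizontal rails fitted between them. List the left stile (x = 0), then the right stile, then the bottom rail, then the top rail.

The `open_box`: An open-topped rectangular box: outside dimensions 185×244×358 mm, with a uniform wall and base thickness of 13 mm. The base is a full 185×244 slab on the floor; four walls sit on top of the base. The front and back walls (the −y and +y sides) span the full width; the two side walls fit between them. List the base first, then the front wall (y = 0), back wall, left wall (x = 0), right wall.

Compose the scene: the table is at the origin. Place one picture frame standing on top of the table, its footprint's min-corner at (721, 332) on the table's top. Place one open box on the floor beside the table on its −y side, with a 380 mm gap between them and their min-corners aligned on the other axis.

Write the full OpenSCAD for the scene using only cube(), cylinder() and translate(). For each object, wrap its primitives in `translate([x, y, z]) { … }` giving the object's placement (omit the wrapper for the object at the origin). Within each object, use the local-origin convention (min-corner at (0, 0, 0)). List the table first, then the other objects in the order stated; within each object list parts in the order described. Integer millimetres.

translate([0, 0, 734]) cube([1649, 989, 41]);
translate([83, 83, 0]) cylinder(h = 734, r = 39);
translate([1566, 83, 0]) cylinder(h = 734, r = 39);
translate([83, 906, 0]) cylinder(h = 734, r = 39);
translate([1566, 906, 0]) cylinder(h = 734, r = 39);
translate([721, 332, 775]) {
  cube([29, 39, 298]);
  translate([634, 0, 0]) cube([29, 39, 298]);
  translate([29, 0, 0]) cube([605, 39, 29]);
  translate([29, 0, 269]) cube([605, 39, 29]);
}
translate([0, -624, 0]) {
  cube([185, 244, 13]);
  translate([0, 0, 13]) cube([185, 13, 345]);
  translate([0, 231, 13]) cube([185, 13, 345]);
  translate([0, 13, 13]) cube([13, 218, 345]);
  translate([172, 13, 13]) cube([13, 218, 345]);
}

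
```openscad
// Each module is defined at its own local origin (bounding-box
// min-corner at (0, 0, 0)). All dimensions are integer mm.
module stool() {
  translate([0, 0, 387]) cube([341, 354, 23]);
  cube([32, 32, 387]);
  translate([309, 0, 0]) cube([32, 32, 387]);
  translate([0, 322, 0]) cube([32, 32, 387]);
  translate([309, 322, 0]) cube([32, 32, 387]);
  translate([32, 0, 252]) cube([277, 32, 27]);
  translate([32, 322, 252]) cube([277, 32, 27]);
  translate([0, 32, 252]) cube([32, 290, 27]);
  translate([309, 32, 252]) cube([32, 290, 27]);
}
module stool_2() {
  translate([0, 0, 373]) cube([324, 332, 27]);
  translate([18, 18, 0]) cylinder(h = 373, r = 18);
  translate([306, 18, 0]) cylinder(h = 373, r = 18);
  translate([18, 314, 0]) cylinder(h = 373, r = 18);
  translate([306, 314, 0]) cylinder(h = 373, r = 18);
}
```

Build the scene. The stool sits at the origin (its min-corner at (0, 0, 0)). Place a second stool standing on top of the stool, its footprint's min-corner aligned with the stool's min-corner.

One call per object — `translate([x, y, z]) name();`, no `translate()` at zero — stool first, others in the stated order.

stool();
translate([0, 0, 410]) stool_2();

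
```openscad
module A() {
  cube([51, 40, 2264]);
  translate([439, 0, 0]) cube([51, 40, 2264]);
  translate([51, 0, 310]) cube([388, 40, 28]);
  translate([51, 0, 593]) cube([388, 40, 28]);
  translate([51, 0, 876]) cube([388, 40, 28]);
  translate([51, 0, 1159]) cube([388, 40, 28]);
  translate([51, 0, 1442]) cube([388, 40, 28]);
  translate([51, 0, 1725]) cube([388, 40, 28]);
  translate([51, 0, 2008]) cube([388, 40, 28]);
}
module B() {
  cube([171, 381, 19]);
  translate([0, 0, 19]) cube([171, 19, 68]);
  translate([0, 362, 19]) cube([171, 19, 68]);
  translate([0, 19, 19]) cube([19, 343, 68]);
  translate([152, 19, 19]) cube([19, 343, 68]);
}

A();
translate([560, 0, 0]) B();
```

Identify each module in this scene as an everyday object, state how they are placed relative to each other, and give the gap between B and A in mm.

The open box's nearest face is 70 mm from the ladder's +x face.

A is a ladder. B is an open box. The open box is on the floor beside the ladder on its +x side. The gap between the open box and the ladder is 70 mm.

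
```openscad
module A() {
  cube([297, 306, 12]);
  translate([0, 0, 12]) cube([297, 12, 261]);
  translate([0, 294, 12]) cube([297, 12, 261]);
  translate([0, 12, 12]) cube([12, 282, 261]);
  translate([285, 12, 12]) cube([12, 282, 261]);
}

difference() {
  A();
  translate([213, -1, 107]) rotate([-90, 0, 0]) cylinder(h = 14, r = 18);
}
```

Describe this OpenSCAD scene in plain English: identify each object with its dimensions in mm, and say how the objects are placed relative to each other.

A is an open-topped rectangular box: outside dimensions 297×306×273 mm, with a uniform wall and base thickness of 12 mm. The base is a full 297×306 slab on the floor; four walls sit on top of the base. The front and back walls (the −y and +y sides) span the full width; the two side walls fit between them.

The open box has a circular hole of radius 18 mm through its front wall, centred at (x = 213, z = 107).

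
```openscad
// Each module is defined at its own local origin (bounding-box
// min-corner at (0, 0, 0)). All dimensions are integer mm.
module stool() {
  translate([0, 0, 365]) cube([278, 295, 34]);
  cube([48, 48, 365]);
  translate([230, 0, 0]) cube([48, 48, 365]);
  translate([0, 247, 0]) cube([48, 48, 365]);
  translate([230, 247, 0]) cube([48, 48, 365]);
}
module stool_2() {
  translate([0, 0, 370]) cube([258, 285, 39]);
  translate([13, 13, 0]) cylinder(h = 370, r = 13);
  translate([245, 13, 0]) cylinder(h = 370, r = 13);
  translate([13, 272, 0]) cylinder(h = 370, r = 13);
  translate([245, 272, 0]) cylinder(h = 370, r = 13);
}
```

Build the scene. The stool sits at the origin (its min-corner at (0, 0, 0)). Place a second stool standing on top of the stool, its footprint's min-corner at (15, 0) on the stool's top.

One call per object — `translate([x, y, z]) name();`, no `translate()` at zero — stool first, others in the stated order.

stool();
translate([15, 0, 399]) stool_2();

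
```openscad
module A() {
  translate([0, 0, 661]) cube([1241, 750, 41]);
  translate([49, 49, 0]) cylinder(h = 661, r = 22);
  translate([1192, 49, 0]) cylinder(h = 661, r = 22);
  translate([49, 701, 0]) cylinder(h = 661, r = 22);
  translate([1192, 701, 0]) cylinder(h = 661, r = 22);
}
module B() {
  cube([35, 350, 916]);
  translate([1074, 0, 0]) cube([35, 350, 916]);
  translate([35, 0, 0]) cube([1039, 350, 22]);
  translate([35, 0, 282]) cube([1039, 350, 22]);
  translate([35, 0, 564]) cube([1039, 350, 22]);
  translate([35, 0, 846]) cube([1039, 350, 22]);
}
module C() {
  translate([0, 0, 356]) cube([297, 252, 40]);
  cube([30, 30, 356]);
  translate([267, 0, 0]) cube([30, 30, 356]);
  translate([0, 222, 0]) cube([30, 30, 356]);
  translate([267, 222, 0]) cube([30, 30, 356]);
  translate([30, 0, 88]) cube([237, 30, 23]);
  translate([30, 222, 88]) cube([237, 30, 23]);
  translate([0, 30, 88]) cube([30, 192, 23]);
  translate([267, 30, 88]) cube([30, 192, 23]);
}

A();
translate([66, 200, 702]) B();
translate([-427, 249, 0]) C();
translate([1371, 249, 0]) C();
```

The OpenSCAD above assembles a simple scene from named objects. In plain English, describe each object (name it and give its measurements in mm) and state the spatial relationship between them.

A is a rectangular dining table. The top is 1241×750×41 mm with its upper surface at z = 702 mm. It stands on four round legs of 44 mm diameter, each leg's bounding box inset 27 mm from the nearest pair of top edges, running from the floor to the underside of the top.

B is a bookshelf 1109 mm wide overall, 350 mm deep and 916 mm tall. The two sides are 35 mm thick vertical panels. 4 horizontal shelves of 22 mm thickness span between the inner faces of the sides; the lowest shelf sits on the floor and shelves are stacked with a clear vertical gap of 260 mm between each pair.

C is a simple wooden stool: a rectangular seat 297 mm (x) by 252 mm (y), 40 mm thick, top face at z = 396 mm, on four square legs, each 30×30 mm in cross-section. The legs rest on z = 0, each flush with a corner of the seat. Four stretchers, 30 mm wide and 23 mm tall, connect adjacent legs with their undersides at z = 88 mm, each running between the inner faces of the legs it joins and aligned with the legs' outer faces on the other axis.

The bookshelf is on top of the table, centred. Two stools sit around the table at the −x, +x sides.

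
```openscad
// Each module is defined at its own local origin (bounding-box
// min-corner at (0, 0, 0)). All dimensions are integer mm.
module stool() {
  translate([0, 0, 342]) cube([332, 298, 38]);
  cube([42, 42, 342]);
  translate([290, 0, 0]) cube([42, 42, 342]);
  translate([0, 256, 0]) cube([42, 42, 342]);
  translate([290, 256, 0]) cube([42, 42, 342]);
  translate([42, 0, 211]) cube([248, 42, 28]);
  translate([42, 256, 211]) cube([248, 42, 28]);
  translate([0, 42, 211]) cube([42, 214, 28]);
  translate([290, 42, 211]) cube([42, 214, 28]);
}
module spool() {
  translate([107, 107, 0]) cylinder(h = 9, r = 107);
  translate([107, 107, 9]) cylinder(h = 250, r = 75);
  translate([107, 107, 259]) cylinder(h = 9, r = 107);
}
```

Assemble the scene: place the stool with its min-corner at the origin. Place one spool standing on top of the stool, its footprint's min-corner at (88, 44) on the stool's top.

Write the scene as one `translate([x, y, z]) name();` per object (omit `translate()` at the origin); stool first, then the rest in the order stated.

stool();
translate([88, 44, 380]) spool();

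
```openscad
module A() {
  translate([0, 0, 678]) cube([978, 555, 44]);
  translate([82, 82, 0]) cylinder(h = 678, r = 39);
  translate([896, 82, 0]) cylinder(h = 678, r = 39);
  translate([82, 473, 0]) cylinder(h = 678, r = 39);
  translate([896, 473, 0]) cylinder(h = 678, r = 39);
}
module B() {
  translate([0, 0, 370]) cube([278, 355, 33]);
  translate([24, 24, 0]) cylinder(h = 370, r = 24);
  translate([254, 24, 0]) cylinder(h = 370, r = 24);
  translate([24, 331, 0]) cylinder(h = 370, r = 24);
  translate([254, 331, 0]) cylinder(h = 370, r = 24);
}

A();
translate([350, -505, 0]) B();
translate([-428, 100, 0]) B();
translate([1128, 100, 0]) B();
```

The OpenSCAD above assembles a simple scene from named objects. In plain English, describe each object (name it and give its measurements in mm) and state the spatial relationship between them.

A is a table with a 978×555 mm rectangular top, 44 mm thick, top surface at z = 722 mm, supported by four round legs of 78 mm diameter, each leg's bounding box inset 43 mm from the nearest pair of top edges, running from the floor.

B is a four-legged stool. The seat is a 278×355×33 mm slab whose top surface is at z = 403 mm; four round legs, each 48 mm in diameter, run from the floor (z = 0) to the underside of the seat, each leg's axis is inset half a diameter from the nearest pair of seat edges (so the leg's bounding box is flush with the corner).

Three stools sit around the table at the −y, −x, +x sides.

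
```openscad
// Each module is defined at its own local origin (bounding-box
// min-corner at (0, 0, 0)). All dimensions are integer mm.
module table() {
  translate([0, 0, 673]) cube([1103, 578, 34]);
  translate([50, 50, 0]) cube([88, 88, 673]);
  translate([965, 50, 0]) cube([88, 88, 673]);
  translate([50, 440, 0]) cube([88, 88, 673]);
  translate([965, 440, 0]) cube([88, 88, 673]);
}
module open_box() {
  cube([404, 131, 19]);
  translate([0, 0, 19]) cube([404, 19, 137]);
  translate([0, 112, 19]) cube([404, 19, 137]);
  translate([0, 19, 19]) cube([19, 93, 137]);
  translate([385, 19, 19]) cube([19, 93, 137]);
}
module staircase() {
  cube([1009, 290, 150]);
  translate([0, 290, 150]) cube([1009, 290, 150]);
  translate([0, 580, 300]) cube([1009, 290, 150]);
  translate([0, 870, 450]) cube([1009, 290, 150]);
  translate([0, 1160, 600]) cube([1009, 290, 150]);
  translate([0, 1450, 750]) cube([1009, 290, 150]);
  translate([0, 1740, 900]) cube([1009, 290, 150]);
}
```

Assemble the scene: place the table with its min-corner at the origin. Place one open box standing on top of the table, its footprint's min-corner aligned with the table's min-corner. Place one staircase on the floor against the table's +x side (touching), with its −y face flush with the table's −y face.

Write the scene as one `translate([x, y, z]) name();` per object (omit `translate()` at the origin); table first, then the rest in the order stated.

table();
translate([0, 0, 707]) open_box();
translate([1103, 0, 0]) staircase();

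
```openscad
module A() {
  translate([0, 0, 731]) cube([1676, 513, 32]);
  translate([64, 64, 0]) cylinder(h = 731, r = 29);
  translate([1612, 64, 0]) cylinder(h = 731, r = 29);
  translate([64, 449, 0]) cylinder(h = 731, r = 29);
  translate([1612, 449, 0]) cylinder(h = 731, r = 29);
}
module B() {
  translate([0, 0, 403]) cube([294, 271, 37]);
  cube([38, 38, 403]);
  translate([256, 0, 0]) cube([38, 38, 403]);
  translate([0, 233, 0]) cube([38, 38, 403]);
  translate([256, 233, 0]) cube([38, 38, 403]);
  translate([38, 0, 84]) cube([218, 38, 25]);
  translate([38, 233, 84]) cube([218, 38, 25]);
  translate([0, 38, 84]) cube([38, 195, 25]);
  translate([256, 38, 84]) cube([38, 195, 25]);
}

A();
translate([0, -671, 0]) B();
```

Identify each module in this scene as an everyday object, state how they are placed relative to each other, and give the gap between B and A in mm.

The stool's nearest face is 400 mm from the table's −y face.

A is a table. B is a stool. The stool is on the floor beside the table on its −y side. The gap between the stool and the table is 400 mm.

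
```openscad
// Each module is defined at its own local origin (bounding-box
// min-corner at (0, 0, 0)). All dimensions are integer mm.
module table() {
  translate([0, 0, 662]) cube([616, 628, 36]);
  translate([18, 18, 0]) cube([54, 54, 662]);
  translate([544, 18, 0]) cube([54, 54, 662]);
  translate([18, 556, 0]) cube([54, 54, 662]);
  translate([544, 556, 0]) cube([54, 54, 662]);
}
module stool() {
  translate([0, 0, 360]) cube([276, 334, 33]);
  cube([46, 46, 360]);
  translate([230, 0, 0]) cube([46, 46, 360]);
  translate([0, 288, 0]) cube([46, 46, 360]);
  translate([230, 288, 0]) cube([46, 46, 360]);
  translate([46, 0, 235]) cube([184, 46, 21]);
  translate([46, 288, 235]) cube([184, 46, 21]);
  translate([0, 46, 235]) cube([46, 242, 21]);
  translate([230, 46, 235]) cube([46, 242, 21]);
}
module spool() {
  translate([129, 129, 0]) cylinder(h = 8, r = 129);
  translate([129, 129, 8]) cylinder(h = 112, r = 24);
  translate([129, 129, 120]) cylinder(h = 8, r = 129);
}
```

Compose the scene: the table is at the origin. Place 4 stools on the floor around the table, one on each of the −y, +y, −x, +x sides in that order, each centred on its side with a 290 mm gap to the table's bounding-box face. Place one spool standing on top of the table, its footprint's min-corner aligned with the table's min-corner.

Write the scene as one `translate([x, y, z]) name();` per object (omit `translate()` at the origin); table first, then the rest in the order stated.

table();
translate([170, -624, 0]) stool();
translate([170, 918, 0]) stool();
translate([-566, 147, 0]) stool();
translate([906, 147, 0]) stool();
translate([0, 0, 698]) spool();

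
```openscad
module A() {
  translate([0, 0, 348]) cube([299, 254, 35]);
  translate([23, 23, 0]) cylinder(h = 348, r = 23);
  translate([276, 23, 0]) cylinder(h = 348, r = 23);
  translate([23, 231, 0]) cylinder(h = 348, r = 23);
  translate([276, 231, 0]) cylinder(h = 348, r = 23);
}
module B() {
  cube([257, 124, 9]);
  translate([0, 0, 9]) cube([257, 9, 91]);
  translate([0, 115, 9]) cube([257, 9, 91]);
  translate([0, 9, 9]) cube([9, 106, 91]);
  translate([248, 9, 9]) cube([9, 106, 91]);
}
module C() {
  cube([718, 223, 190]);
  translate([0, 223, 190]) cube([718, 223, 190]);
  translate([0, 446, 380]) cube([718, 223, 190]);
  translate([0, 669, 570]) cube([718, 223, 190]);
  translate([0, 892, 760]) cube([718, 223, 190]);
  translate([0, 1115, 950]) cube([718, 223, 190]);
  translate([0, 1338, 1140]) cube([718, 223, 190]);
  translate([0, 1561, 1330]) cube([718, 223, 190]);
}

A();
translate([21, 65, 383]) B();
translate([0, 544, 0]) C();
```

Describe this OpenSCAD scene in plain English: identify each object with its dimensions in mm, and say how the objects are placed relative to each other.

A is a four-legged stool. The seat is 299×254 mm, 35 mm thick, top at z = 383 mm. It stands on four round legs, each 46 mm in diameter, from z = 0 to the seat underside, each leg's axis is inset half a diameter from the nearest pair of seat edges (so the leg's bounding box is flush with the corner).

B is an open storage box with external size 257×124×100 mm and wall thickness 9 mm (the base is also 9 mm thick). The base covers the whole footprint; the four walls stand on the base, with the y-facing walls full-width and the x-facing walls fitting between their inner faces.

C is a straight staircase of 8 solid steps. Each step is 718 mm wide (x), 223 mm deep (y, the going) and 190 mm tall (the rise). The first step rests on the floor; each subsequent step sits one going further in +y and one rise higher in +z, directly behind and above the previous step with no overlap.

The open box is on top of the stool, centred. The staircase is on the floor beside the stool on its +y side.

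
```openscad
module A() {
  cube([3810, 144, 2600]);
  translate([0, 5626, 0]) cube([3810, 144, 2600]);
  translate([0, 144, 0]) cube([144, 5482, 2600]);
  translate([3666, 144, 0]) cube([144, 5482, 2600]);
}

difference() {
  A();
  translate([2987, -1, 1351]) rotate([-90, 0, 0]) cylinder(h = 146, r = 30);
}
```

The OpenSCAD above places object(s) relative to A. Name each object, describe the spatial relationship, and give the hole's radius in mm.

A is a house frame. The house frame has a circular hole through its front wall. The hole's radius is 30 mm.

The subtracted cylinder has r = 30 mm.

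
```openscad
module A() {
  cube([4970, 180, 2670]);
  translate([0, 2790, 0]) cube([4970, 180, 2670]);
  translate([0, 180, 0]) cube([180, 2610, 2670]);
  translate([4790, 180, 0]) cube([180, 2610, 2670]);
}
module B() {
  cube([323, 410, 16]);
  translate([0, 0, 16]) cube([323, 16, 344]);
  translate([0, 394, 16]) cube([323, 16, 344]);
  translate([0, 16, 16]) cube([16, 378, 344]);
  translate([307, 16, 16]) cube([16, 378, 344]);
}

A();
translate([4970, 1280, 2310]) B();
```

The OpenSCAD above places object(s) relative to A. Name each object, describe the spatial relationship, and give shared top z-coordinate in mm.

Both tops at z = 2670 mm.

A is a house frame. B is an open box. The open box is beside the house frame with their tops flush at z = 2670. The shared top z-coordinate is 2670 mm.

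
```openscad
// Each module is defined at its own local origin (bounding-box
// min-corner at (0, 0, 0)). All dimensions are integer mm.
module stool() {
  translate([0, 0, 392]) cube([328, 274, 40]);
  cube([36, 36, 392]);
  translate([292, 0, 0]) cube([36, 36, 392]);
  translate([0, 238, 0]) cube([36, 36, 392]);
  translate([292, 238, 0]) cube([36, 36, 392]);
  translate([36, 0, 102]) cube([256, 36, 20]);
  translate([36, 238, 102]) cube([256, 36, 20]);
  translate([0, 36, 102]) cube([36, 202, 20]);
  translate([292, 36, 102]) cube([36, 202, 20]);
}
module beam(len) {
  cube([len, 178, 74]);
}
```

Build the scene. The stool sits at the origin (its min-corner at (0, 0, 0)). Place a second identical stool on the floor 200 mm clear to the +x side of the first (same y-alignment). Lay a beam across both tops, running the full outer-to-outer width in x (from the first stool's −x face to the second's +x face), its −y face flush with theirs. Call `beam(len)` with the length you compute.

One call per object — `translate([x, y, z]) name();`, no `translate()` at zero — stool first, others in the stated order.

stool();
translate([528, 0, 0]) stool();
translate([0, 0, 432]) beam(856);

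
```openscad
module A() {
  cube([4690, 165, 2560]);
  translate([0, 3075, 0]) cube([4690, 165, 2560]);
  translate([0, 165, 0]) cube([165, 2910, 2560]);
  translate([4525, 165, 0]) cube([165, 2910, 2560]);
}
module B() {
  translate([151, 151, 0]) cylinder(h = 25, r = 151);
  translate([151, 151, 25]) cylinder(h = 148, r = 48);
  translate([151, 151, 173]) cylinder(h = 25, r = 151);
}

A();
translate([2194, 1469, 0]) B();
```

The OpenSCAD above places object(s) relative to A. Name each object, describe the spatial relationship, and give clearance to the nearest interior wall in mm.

Clearances: x = 2029, y = 1304; minimum 1304 mm.

A is a house frame. B is a spool. The spool sits inside the house frame, centred. The clearance to the nearest interior wall is 1304 mm.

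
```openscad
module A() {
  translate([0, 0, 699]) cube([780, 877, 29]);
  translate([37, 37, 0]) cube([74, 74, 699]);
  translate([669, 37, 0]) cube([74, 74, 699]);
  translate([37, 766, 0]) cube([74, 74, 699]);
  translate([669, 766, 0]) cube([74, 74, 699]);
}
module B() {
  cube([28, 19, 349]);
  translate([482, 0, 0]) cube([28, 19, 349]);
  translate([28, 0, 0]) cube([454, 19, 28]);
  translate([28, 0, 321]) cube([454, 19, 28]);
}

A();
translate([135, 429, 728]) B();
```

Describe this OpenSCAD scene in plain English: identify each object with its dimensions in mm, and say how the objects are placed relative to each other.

A is a rectangular dining table. The top is 780×877×29 mm with its upper surface at z = 728 mm. It stands on four 74×74 mm square legs, each inset 37 mm from the nearest pair of top edges, running from the floor to the underside of the top.

B is a picture frame with a 454×293 mm rectangular opening (x by z) and a uniform 28 mm border on every side. Frame depth is 19 mm along y. It is built from two vertical stiles running the full outside height and two horizontal rails spanning the gap between the stiles.

The picture frame is on top of the table, centred.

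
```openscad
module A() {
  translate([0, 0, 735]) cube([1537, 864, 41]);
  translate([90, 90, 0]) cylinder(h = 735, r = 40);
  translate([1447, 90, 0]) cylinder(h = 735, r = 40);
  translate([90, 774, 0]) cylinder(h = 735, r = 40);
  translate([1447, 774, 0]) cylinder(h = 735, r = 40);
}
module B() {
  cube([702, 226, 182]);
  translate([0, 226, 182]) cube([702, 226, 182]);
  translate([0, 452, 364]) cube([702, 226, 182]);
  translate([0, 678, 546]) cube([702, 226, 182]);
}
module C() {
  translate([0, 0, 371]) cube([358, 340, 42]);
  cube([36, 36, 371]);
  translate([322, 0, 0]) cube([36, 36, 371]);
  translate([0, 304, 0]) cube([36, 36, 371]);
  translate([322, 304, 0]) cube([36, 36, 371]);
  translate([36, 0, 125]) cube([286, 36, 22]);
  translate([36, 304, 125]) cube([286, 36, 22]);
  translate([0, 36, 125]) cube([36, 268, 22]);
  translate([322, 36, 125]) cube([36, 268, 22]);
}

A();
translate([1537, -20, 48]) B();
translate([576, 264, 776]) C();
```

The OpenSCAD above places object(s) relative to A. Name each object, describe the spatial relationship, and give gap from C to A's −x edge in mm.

The stool's min-x is at 576; the table's min-x is 0; gap = 576 mm.

A is a table. B is a staircase. C is a stool. The staircase is beside the table with their tops flush at z = 776. The stool is on top of the table. The gap from the stool to the table's −x edge is 576 mm.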